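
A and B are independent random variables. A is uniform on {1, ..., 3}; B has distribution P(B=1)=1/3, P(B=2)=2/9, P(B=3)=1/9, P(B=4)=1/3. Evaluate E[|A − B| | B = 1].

P(B = 1) = 1/3.
Summing |A−B|·P(x,y) over outcomes with B = 1 gives 1/3.
E[|A − B| | B = 1] = (1/3) / (1/3) = 1.

1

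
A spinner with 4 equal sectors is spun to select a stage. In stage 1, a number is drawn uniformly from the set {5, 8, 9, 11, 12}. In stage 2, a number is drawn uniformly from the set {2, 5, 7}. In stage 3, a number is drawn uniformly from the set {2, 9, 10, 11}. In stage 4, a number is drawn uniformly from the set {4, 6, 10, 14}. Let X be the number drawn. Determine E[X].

E[X | stage 1] = (5+8+9+11+12)/5 = 9.
E[X | stage 2] = (2+5+7)/3 = 14/3.
E[X | stage 3] = (2+9+10+11)/4 = 8.
E[X | stage 4] = (4+6+10+14)/4 = 17/2.
E[X] = (1/4)·(9) + (1/4)·(14/3) + (1/4)·(8) + (1/4)·(17/2) = 181/24.

181/24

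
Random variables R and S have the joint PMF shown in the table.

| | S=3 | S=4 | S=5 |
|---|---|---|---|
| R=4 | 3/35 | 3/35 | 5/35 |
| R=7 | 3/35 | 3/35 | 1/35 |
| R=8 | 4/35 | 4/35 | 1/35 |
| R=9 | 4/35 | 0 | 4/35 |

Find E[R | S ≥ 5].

P(S ≥ 5) = 11/35.
Summing R·P(R=x,S=y) over the conditioning event gives 71/35.
E[R | S ≥ 5] = (71/35) / (11/35) = 71/11.

71/11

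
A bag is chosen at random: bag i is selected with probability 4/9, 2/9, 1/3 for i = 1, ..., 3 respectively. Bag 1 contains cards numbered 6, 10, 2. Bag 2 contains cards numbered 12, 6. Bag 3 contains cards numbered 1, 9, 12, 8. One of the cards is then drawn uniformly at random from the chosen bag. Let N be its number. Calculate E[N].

43/6

E[N | bag 1] = (6+10+2)/3 = 6.
E[N | bag 2] = (12+6)/2 = 9.
E[N | bag 3] = (1+9+12+8)/4 = 15/2.
E[N] = (4/9)·(6) + (2/9)·(9) + (1/3)·(15/2) = 43/6.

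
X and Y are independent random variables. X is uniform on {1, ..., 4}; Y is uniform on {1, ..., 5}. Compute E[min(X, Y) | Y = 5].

Outcomes with Y = 5: (1,5), (2,5), (3,5), (4,5), each with probability 1/20.
E[min(X, Y) | Y = 5] = (1 + 2 + 3 + 4) / 4 = 5/2.

5/2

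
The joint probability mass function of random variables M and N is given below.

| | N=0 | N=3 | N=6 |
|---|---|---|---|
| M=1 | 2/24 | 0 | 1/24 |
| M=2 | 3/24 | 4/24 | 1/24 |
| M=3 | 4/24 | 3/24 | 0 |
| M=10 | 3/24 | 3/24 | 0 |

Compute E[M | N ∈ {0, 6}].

P(N ∈ {0, 6}) = 7/12.
Σ M·P over the event = 1·(2/24) + 1·(1/24) + 2·(3/24) + 2·(1/24) + 3·(4/24) + 10·(3/24) = 53/24.
E[M | N ∈ {0, 6}] = (53/24) / (7/12) = 53/14.

53/14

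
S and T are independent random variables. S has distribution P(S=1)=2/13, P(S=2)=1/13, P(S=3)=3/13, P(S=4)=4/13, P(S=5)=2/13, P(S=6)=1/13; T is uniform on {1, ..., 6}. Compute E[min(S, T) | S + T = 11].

5

P(S + T = 11) = 1/26.
Summing min(S,T)·P(x,y) over outcomes with S + T = 11 gives 5/26.
E[min(S, T) | S + T = 11] = (5/26) / (1/26) = 5.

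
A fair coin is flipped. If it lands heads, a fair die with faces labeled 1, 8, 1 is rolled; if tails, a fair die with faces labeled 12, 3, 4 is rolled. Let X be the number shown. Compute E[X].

E[X | heads] = (1+8+1)/3 = 10/3.
E[X | tails] = (12+3+4)/3 = 19/3.
E[X] = (1/2)·(10/3) + (1/2)·(19/3) = 29/6.

29/6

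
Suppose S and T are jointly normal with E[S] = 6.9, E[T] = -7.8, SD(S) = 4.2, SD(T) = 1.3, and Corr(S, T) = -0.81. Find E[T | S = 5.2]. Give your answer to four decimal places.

For a bivariate normal, E[T | S=x] = μ_T + ρ·(σ_T/σ_S)·(x − μ_S).
E[T | S=5.2] = -7.8 + (-0.81)·(1.3/4.2)·(5.2 − (6.9)) = -7.8 + (-0.25071)·(-1.7) = -7.3738.

-7.3738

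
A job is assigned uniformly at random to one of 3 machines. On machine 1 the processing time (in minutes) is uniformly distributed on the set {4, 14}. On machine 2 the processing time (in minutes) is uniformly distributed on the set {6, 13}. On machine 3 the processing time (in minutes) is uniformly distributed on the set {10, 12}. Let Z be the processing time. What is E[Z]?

59/6

E[Z | machine 1] = (4+14)/2 = 9.
E[Z | machine 2] = (6+13)/2 = 19/2.
E[Z | machine 3] = (10+12)/2 = 11.
By the law of total expectation,
E[Z] = (1/3)·(9) + (1/3)·(19/2) + (1/3)·(11) = 59/6.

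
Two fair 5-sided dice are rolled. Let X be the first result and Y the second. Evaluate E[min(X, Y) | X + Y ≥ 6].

14/5

P(X + Y ≥ 6) = 3/5.
Summing min(X,Y)·P(x,y) over outcomes with X + Y ≥ 6 gives 42/25.
E[min(X, Y) | X + Y ≥ 6] = (42/25) / (3/5) = 14/5.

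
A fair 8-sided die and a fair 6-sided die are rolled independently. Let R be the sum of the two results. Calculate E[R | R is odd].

8

P(R is odd) = 1/2.
Σ over the event: 3·1/24 + 5·1/12 + 7·1/8 + 9·1/8 + 11·1/12 + 13·1/24 = 4.
E[R | R is odd] = (4) / (1/2) = 8.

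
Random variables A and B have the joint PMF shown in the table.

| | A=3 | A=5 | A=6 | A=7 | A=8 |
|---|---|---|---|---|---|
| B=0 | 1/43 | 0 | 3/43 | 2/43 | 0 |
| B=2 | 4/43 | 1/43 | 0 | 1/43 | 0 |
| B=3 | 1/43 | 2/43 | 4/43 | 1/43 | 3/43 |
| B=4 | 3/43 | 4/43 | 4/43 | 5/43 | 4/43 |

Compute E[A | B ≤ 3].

127/23

P(B ≤ 3) = 23/43.
Summing A·P(A=x,B=y) over the conditioning event gives 127/43.
E[A | B ≤ 3] = (127/43) / (23/43) = 127/23.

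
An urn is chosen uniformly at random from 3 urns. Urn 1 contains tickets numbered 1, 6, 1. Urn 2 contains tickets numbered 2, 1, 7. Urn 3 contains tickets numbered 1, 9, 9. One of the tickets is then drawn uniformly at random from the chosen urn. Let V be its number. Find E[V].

E[V | urn 1] = (1+6+1)/3 = 8/3.
E[V | urn 2] = (2+1+7)/3 = 10/3.
E[V | urn 3] = (1+9+9)/3 = 19/3.
E[V] = (1/3)·(8/3) + (1/3)·(10/3) + (1/3)·(19/3) = 37/9.

37/9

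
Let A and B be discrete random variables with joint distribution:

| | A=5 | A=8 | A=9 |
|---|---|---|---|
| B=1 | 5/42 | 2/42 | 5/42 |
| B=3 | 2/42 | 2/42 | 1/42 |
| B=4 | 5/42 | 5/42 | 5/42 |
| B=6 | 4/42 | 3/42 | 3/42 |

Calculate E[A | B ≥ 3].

P(B ≥ 3) = 5/7.
Summing A·P(A=x,B=y) over the conditioning event gives 36/7.
E[A | B ≥ 3] = (36/7) / (5/7) = 36/5.

36/5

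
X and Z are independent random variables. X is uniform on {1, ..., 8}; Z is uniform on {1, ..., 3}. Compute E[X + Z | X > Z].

22/3

P(X > Z) = 3/4.
Summing (X+Z)·P(x,y) over outcomes with X > Z gives 11/2.
E[X + Z | X > Z] = (11/2) / (3/4) = 22/3.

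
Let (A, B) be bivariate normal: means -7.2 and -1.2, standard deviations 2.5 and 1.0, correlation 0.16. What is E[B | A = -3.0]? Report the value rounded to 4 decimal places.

-0.9312

E[B | A=x] = μ_B + ρ(σ_B/σ_A)(x − μ_A) for jointly normal variables.
E[B | A=-3.0] = -1.2 + (0.16)·(1.0/2.5)·(-3.0 − (-7.2)) = -1.2 + (0.064)·(4.2) = -0.9312.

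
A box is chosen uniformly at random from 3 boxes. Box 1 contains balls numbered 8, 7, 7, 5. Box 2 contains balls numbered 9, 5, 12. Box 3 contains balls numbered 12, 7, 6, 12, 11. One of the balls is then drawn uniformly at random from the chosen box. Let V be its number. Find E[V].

E[V | box 1] = (8+7+7+5)/4 = 27/4.
E[V | box 2] = (9+5+12)/3 = 26/3.
E[V | box 3] = (12+7+6+12+11)/5 = 48/5.
E[V] = (1/3)·(27/4) + (1/3)·(26/3) + (1/3)·(48/5) = 1501/180.

1501/180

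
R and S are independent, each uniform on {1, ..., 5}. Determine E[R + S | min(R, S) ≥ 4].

9

P(min(R, S) ≥ 4) = 4/25.
Summing (R+S)·P(x,y) over outcomes with min(R, S) ≥ 4 gives 36/25.
E[R + S | min(R, S) ≥ 4] = (36/25) / (4/25) = 9.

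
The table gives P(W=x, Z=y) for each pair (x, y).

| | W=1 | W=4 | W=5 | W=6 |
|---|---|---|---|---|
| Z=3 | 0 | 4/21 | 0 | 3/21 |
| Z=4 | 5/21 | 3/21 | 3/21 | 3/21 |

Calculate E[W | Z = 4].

25/7

P(Z = 4) = 2/3.
Summing W·P(W=x,Z=y) over the conditioning event gives 50/21.
E[W | Z = 4] = (50/21) / (2/3) = 25/7.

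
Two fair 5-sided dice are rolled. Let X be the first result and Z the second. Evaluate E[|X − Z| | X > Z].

Outcomes with X > Z: (2,1), (3,1), (3,2), (4,1), (4,2), (4,3), (5,1), (5,2), (5,3), (5,4), each with probability 1/25.
E[|X − Z| | X > Z] = (1 + 2 + 1 + 3 + 2 + 1 + 4 + 3 + 2 + 1) / 10 = 2.

2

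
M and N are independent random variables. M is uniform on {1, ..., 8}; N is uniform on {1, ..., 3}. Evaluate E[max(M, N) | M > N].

49/9

P(M > N) = 3/4.
Summing max(M,N)·P(x,y) over outcomes with M > N gives 49/12.
E[max(M, N) | M > N] = (49/12) / (3/4) = 49/9.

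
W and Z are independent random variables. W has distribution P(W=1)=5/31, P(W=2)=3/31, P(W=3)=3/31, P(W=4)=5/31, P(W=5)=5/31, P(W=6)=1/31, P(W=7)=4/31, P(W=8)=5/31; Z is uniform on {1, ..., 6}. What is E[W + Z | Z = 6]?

P(Z = 6) = 1/6.
Summing (W+Z)·P(x,y) over outcomes with Z = 6 gives 325/186.
E[W + Z | Z = 6] = (325/186) / (1/6) = 325/31.

325/31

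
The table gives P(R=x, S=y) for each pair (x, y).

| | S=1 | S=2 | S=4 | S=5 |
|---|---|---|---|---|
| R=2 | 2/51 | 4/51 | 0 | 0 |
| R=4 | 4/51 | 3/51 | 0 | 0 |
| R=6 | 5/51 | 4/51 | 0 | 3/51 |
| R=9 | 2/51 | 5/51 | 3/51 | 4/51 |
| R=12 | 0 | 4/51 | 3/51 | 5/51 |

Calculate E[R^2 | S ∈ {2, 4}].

P(S ∈ {2, 4}) = 26/51.
Σ R^2·P over the event = 4·(4/51) + 16·(3/51) + 36·(4/51) + 81·(5/51) + 81·(3/51) + 144·(4/51) + 144·(3/51) = 1864/51.
E[R^2 | S ∈ {2, 4}] = (1864/51) / (26/51) = 932/13.

932/13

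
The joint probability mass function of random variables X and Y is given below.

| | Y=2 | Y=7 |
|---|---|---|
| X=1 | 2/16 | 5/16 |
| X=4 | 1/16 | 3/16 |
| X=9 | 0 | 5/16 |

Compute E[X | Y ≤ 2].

2

P(Y ≤ 2) = 3/16.
Σ X·P over the event = 1·(2/16) + 4·(1/16) = 3/8.
E[X | Y ≤ 2] = (3/8) / (3/16) = 2.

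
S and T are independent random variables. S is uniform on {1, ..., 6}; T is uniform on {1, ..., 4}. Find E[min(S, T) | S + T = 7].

Outcomes with S + T = 7: (3,4), (4,3), (5,2), (6,1), each with probability 1/24.
E[min(S, T) | S + T = 7] = (3 + 3 + 2 + 1) / 4 = 9/4.

9/4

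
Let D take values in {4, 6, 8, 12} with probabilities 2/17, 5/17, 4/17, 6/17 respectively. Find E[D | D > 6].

52/5

P(D > 6) = 10/17.
Σ over the event: 8·4/17 + 12·6/17 = 104/17.
E[D | D > 6] = (104/17) / (10/17) = 52/5.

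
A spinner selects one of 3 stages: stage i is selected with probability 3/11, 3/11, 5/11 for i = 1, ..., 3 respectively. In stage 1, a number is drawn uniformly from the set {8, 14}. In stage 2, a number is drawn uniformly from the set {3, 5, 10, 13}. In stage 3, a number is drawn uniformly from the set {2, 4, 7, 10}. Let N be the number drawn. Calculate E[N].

85/11

E[N | stage 1] = (8+14)/2 = 11.
E[N | stage 2] = (3+5+10+13)/4 = 31/4.
E[N | stage 3] = (2+4+7+10)/4 = 23/4.
E[N] = (3/11)·(11) + (3/11)·(31/4) + (5/11)·(23/4) = 85/11.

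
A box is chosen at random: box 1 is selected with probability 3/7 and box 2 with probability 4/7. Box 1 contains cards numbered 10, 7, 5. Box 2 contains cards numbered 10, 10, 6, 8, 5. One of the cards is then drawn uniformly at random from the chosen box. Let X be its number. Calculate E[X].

E[X | box 1] = (10+7+5)/3 = 22/3.
E[X | box 2] = (10+10+6+8+5)/5 = 39/5.
E[X] = (3/7)·(22/3) + (4/7)·(39/5) = 38/5.

38/5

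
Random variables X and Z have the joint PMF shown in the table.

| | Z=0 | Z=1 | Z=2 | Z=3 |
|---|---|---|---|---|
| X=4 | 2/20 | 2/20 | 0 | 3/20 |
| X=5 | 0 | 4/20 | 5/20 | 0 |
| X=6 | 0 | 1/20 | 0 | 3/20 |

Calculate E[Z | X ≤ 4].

P(X ≤ 4) = 7/20.
Σ Z·P over the event = 0·(2/20) + 1·(2/20) + 3·(3/20) = 11/20.
E[Z | X ≤ 4] = (11/20) / (7/20) = 11/7.

11/7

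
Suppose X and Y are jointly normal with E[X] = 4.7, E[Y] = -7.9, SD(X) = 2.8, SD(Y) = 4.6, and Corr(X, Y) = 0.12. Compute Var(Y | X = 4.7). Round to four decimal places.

The conditional variance in a bivariate normal is σ_Y²(1 − ρ²), independent of x.
Var(Y | X=4.7) = (4.6)²·(1 − (0.12)²) = 21.16·0.9856 = 20.8553.

20.8553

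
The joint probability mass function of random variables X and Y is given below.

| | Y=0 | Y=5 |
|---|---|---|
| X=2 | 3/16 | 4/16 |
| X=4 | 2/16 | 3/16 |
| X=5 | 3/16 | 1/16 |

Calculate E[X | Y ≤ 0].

P(Y ≤ 0) = 1/2.
Σ X·P over the event = 2·(3/16) + 4·(2/16) + 5·(3/16) = 29/16.
E[X | Y ≤ 0] = (29/16) / (1/2) = 29/8.

29/8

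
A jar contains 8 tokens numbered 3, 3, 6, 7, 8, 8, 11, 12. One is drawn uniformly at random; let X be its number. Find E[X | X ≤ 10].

35/6

P(X ≤ 10) = 3/4.
Σ over the event: 3·1/4 + 6·1/8 + 7·1/8 + 8·1/4 = 35/8.
E[X | X ≤ 10] = (35/8) / (3/4) = 35/6.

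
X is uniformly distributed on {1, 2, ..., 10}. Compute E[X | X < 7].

Given X < 7, X is equally likely to be any of {1, 2, 3, 4, 5, 6}.
E[X | X < 7] = (1 + 2 + 3 + 4 + 5 + 6) / 6 = 7/2.

7/2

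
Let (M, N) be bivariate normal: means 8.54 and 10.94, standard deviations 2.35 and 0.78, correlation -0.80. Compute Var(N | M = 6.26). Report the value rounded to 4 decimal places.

For a bivariate normal, Var(N | M=x) = σ_N²(1 − ρ²).
Var(N | M=6.26) = (0.78)²·(1 − (-0.80)²) = 0.6084·0.36 = 0.2190.

0.2190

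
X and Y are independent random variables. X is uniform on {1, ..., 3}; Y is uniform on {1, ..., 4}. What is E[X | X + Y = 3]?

3/2

Outcomes with X + Y = 3: (1,2), (2,1), each with probability 1/12.
E[X | X + Y = 3] = (1 + 2) / 2 = 3/2.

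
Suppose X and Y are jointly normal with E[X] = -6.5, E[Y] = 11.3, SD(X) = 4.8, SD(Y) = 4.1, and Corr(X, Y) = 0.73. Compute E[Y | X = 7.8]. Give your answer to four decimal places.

20.2166

For a bivariate normal, E[Y | X=x] = μ_Y + ρ·(σ_Y/σ_X)·(x − μ_X).
E[Y | X=7.8] = 11.3 + (0.73)·(4.1/4.8)·(7.8 − (-6.5)) = 11.3 + (0.62354)·(14.3) = 20.2166.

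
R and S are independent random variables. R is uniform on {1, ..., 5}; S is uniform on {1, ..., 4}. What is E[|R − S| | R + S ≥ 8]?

1

P(R + S ≥ 8) = 3/20.
Summing |R−S|·P(x,y) over outcomes with R + S ≥ 8 gives 3/20.
E[|R − S| | R + S ≥ 8] = (3/20) / (3/20) = 1.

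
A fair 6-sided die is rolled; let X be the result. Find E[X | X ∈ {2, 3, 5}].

10/3

P(X ∈ {2, 3, 5}) = 1/2.
Σ over the event: 2·1/6 + 3·1/6 + 5·1/6 = 5/3.
E[X | X ∈ {2, 3, 5}] = (5/3) / (1/2) = 10/3.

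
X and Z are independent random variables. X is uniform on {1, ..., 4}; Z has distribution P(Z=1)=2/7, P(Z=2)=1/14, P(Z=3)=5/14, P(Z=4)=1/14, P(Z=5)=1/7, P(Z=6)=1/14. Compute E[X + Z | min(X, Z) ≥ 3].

133/18

P(min(X, Z) ≥ 3) = 9/28.
Summing (X+Z)·P(x,y) over outcomes with min(X, Z) ≥ 3 gives 19/8.
E[X + Z | min(X, Z) ≥ 3] = (19/8) / (9/28) = 133/18.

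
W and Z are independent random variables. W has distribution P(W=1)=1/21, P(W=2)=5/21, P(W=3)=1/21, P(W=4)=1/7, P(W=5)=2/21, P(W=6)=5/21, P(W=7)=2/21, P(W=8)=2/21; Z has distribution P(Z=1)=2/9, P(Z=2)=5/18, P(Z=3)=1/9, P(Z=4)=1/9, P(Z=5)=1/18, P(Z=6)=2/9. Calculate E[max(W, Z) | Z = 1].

P(Z = 1) = 2/9.
Summing max(W,Z)·P(x,y) over outcomes with Z = 1 gives 64/63.
E[max(W, Z) | Z = 1] = (64/63) / (2/9) = 32/7.

32/7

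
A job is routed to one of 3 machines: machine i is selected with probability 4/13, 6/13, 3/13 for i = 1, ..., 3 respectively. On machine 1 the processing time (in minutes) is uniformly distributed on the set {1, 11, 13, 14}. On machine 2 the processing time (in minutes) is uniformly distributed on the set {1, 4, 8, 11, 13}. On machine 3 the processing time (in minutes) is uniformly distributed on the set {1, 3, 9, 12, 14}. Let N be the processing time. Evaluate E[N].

534/65

E[N | machine 1] = (1+11+13+14)/4 = 39/4.
E[N | machine 2] = (1+4+8+11+13)/5 = 37/5.
E[N | machine 3] = (1+3+9+12+14)/5 = 39/5.
By the law of total expectation,
E[N] = (4/13)·(39/4) + (6/13)·(37/5) + (3/13)·(39/5) = 534/65.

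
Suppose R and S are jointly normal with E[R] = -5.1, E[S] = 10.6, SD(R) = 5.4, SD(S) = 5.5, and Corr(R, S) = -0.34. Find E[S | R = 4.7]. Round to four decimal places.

The regression of S on R has slope ρ·σ_S/σ_R and passes through (μ_R, μ_S).
E[S | R=4.7] = 10.6 + (-0.34)·(5.5/5.4)·(4.7 − (-5.1)) = 10.6 + (-0.3463)·(9.8) = 7.2063.

7.2063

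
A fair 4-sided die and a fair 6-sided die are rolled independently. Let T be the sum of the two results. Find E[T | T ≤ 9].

P(T ≤ 9) = 23/24.
Σ over the event: 2·1/24 + 3·1/12 + 4·1/8 + 5·1/6 + 6·1/6 + 7·1/6 + 8·1/8 + 9·1/12 = 67/12.
E[T | T ≤ 9] = (67/12) / (23/24) = 134/23.

134/23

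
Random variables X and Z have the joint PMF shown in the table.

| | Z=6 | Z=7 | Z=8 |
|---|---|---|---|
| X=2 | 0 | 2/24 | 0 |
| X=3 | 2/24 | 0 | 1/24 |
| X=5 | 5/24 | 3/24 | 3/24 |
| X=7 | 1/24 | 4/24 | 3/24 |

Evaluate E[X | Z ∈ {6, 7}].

5

P(Z ∈ {6, 7}) = 17/24.
Σ X·P over the event = 2·(2/24) + 3·(2/24) + 5·(5/24) + 5·(3/24) + 7·(1/24) + 7·(4/24) = 85/24.
E[X | Z ∈ {6, 7}] = (85/24) / (17/24) = 5.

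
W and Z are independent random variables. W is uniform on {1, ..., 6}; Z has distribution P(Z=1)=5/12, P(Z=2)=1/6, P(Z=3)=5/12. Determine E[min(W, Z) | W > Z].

P(W > Z) = 2/3.
Summing min(W,Z)·P(x,y) over outcomes with W > Z gives 43/36.
E[min(W, Z) | W > Z] = (43/36) / (2/3) = 43/24.

43/24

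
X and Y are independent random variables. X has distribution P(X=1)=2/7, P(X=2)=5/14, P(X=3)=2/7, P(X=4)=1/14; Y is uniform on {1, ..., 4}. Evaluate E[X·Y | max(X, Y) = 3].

38/7

P(max(X, Y) = 3) = 3/8.
Summing XY·P(x,y) over outcomes with max(X, Y) = 3 gives 57/28.
E[X·Y | max(X, Y) = 3] = (57/28) / (3/8) = 38/7.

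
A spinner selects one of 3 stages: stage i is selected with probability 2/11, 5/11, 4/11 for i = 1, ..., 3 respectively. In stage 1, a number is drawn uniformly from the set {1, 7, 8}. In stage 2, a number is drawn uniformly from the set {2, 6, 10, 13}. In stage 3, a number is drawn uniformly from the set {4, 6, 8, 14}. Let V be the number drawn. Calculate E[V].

977/132

E[V | stage 1] = (1+7+8)/3 = 16/3.
E[V | stage 2] = (2+6+10+13)/4 = 31/4.
E[V | stage 3] = (4+6+8+14)/4 = 8.
E[V] = (2/11)·(16/3) + (5/11)·(31/4) + (4/11)·(8) = 977/132.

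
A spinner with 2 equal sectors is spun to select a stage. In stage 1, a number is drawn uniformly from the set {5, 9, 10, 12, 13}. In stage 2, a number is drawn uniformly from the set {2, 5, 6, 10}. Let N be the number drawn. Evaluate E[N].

311/40

E[N | stage 1] = (5+9+10+12+13)/5 = 49/5.
E[N | stage 2] = (2+5+6+10)/4 = 23/4.
By the law of total expectation,
E[N] = (1/2)·(49/5) + (1/2)·(23/4) = 311/40.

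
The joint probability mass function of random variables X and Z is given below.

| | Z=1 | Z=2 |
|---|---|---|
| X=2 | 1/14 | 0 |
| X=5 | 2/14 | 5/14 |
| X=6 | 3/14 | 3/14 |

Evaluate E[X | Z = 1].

P(Z = 1) = 3/7.
Σ X·P over the event = 2·(1/14) + 5·(2/14) + 6·(3/14) = 15/7.
E[X | Z = 1] = (15/7) / (3/7) = 5.

5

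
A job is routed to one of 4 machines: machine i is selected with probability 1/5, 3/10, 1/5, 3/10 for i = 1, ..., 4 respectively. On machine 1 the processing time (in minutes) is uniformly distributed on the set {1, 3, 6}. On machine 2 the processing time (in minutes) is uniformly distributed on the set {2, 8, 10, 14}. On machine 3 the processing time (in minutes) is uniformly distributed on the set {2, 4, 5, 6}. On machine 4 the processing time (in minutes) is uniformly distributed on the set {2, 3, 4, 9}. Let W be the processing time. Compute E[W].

65/12

E[W | machine 1] = (1+3+6)/3 = 10/3.
E[W | machine 2] = (2+8+10+14)/4 = 17/2.
E[W | machine 3] = (2+4+5+6)/4 = 17/4.
E[W | machine 4] = (2+3+4+9)/4 = 9/2.
By the law of total expectation,
E[W] = (1/5)·(10/3) + (3/10)·(17/2) + (1/5)·(17/4) + (3/10)·(9/2) = 65/12.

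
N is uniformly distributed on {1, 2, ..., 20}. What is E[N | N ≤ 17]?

P(N ≤ 17) = 17/20.
E[N | N ≤ 17] = (153/20) / (17/20) = 9.

9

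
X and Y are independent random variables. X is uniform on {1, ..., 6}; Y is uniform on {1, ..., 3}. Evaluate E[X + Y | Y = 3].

13/2

P(Y = 3) = 1/3.
Summing (X+Y)·P(x,y) over outcomes with Y = 3 gives 13/6.
E[X + Y | Y = 3] = (13/6) / (1/3) = 13/2.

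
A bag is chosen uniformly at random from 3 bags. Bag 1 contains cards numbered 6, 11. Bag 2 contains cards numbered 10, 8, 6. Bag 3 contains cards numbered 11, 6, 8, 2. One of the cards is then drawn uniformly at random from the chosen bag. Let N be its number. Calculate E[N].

31/4

E[N | bag 1] = (6+11)/2 = 17/2.
E[N | bag 2] = (10+8+6)/3 = 8.
E[N | bag 3] = (11+6+8+2)/4 = 27/4.
By the law of total expectation,
E[N] = (1/3)·(17/2) + (1/3)·(8) + (1/3)·(27/4) = 31/4.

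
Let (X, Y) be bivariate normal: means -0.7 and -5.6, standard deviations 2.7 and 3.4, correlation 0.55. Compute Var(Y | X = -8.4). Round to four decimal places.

8.0631

For a bivariate normal, Var(Y | X=x) = σ_Y²(1 − ρ²).
Var(Y | X=-8.4) = (3.4)²·(1 − (0.55)²) = 11.56·0.6975 = 8.0631.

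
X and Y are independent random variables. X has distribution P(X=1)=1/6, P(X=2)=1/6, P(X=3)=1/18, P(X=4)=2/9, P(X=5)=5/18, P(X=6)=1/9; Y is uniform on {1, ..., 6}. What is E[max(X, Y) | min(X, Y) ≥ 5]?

79/14

P(min(X, Y) ≥ 5) = 7/54.
Summing max(X,Y)·P(x,y) over outcomes with min(X, Y) ≥ 5 gives 79/108.
E[max(X, Y) | min(X, Y) ≥ 5] = (79/108) / (7/54) = 79/14.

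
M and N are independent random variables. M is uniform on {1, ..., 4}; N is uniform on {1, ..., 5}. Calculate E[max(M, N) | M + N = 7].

13/3

Outcomes with M + N = 7: (2,5), (3,4), (4,3), each with probability 1/20.
E[max(M, N) | M + N = 7] = (5 + 4 + 4) / 3 = 13/3.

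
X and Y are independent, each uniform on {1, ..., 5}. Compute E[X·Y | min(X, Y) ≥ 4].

81/4

P(min(X, Y) ≥ 4) = 4/25.
Summing XY·P(x,y) over outcomes with min(X, Y) ≥ 4 gives 81/25.
E[X·Y | min(X, Y) ≥ 4] = (81/25) / (4/25) = 81/4.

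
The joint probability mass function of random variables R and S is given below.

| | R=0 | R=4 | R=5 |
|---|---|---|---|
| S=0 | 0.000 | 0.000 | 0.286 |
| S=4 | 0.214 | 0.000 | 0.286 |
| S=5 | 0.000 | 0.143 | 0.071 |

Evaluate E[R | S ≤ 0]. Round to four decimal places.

5.0000

P(S ≤ 0) = 0.286.
Σ R·P over the event = 5·(0.286) = 1.430.
E[R | S ≤ 0] = (1.430) / (0.286) = 5.0000.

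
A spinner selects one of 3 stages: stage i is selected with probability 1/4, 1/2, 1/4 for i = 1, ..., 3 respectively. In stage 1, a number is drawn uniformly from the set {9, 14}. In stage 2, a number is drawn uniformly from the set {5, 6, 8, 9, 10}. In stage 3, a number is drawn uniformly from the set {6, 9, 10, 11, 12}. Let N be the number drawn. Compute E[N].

363/40

E[N | stage 1] = (9+14)/2 = 23/2.
E[N | stage 2] = (5+6+8+9+10)/5 = 38/5.
E[N | stage 3] = (6+9+10+11+12)/5 = 48/5.
E[N] = (1/4)·(23/2) + (1/2)·(38/5) + (1/4)·(48/5) = 363/40.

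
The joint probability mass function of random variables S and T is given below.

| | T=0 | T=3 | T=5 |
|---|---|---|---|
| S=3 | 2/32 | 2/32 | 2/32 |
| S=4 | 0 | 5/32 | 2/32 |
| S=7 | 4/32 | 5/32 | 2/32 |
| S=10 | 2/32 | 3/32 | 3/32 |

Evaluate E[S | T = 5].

P(T = 5) = 9/32.
Summing S·P(S=x,T=y) over the conditioning event gives 29/16.
E[S | T = 5] = (29/16) / (9/32) = 58/9.

58/9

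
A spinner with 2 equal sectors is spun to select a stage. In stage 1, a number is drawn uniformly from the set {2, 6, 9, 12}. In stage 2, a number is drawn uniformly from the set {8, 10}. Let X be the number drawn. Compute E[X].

E[X | stage 1] = (2+6+9+12)/4 = 29/4.
E[X | stage 2] = (8+10)/2 = 9.
By the law of total expectation,
E[X] = (1/2)·(29/4) + (1/2)·(9) = 65/8.

65/8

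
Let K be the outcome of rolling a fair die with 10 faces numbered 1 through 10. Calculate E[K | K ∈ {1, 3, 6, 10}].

P(K ∈ {1, 3, 6, 10}) = 2/5.
Σ over the event: 1·1/10 + 3·1/10 + 6·1/10 + 10·1/10 = 2.
E[K | K ∈ {1, 3, 6, 10}] = (2) / (2/5) = 5.

5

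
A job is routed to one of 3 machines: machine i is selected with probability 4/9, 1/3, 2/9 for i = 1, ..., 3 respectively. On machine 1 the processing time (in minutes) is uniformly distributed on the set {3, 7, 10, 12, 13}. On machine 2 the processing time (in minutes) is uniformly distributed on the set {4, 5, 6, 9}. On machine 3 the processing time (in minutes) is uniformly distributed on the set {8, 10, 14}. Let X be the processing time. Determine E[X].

E[X | machine 1] = (3+7+10+12+13)/5 = 9.
E[X | machine 2] = (4+5+6+9)/4 = 6.
E[X | machine 3] = (8+10+14)/3 = 32/3.
E[X] = (4/9)·(9) + (1/3)·(6) + (2/9)·(32/3) = 226/27.

226/27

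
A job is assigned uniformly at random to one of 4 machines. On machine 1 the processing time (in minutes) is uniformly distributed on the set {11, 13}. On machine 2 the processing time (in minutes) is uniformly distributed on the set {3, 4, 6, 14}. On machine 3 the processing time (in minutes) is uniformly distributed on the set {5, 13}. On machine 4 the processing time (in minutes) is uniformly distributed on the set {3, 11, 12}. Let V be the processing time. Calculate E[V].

E[V | machine 1] = (11+13)/2 = 12.
E[V | machine 2] = (3+4+6+14)/4 = 27/4.
E[V | machine 3] = (5+13)/2 = 9.
E[V | machine 4] = (3+11+12)/3 = 26/3.
E[V] = (1/4)·(12) + (1/4)·(27/4) + (1/4)·(9) + (1/4)·(26/3) = 437/48.

437/48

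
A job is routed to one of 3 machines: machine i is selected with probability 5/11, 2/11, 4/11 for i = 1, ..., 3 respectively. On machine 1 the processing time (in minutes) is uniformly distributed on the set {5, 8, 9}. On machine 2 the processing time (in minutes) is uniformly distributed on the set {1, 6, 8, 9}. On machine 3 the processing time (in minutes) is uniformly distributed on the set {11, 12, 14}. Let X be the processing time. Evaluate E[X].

98/11

E[X | machine 1] = (5+8+9)/3 = 22/3.
E[X | machine 2] = (1+6+8+9)/4 = 6.
E[X | machine 3] = (11+12+14)/3 = 37/3.
E[X] = (5/11)·(22/3) + (2/11)·(6) + (4/11)·(37/3) = 98/11.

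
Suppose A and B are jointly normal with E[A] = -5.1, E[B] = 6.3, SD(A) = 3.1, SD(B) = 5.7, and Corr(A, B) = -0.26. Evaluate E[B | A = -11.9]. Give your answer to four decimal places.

9.5508

For a bivariate normal, E[B | A=x] = μ_B + ρ·(σ_B/σ_A)·(x − μ_A).
E[B | A=-11.9] = 6.3 + (-0.26)·(5.7/3.1)·(-11.9 − (-5.1)) = 6.3 + (-0.47806)·(-6.8) = 9.5508.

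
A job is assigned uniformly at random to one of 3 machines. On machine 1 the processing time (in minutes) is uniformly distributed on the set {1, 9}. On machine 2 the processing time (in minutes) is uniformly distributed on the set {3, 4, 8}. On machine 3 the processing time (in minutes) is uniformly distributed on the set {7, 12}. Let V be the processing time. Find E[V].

E[V | machine 1] = (1+9)/2 = 5.
E[V | machine 2] = (3+4+8)/3 = 5.
E[V | machine 3] = (7+12)/2 = 19/2.
By the law of total expectation,
E[V] = (1/3)·(5) + (1/3)·(5) + (1/3)·(19/2) = 13/2.

13/2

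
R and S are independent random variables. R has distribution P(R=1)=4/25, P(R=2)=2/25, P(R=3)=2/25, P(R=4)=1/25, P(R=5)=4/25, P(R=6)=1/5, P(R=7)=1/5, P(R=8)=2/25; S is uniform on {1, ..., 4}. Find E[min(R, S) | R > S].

174/73

P(R > S) = 73/100.
Summing min(R,S)·P(x,y) over outcomes with R > S gives 87/50.
E[min(R, S) | R > S] = (87/50) / (73/100) = 174/73.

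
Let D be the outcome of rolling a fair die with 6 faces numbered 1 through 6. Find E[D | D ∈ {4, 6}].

5

P(D ∈ {4, 6}) = 1/3.
Σ over the event: 4·1/6 + 6·1/6 = 5/3.
E[D | D ∈ {4, 6}] = (5/3) / (1/3) = 5.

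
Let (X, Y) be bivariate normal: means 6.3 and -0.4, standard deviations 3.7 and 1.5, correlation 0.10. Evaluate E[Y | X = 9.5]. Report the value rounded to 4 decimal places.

-0.2703

E[Y | X=x] = μ_Y + ρ(σ_Y/σ_X)(x − μ_X) for jointly normal variables.
E[Y | X=9.5] = -0.4 + (0.10)·(1.5/3.7)·(9.5 − (6.3)) = -0.4 + (0.040541)·(3.2) = -0.2703.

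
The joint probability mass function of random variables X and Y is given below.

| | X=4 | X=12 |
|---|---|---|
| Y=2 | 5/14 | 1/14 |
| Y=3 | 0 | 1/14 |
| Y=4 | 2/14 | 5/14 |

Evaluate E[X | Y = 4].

P(Y = 4) = 1/2.
Σ X·P over the event = 4·(2/14) + 12·(5/14) = 34/7.
E[X | Y = 4] = (34/7) / (1/2) = 68/7.

68/7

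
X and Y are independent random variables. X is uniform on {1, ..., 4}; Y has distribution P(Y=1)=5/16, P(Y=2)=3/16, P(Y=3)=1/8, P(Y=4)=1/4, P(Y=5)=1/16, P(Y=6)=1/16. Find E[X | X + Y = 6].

P(X + Y = 6) = 5/32.
Summing X·P(x,y) over outcomes with X + Y = 6 gives 27/64.
E[X | X + Y = 6] = (27/64) / (5/32) = 27/10.

27/10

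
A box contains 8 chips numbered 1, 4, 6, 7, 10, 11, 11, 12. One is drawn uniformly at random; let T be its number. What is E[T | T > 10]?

P(T > 10) = 3/8.
Σ over the event: 11·1/4 + 12·1/8 = 17/4.
E[T | T > 10] = (17/4) / (3/8) = 34/3.

34/3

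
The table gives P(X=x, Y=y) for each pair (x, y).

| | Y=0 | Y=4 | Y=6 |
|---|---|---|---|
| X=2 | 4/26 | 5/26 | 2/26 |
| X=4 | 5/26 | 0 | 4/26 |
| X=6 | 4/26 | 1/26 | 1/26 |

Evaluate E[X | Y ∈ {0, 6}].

39/10

P(Y ∈ {0, 6}) = 10/13.
Σ X·P over the event = 2·(4/26) + 2·(2/26) + 4·(5/26) + 4·(4/26) + 6·(4/26) + 6·(1/26) = 3.
E[X | Y ∈ {0, 6}] = (3) / (10/13) = 39/10.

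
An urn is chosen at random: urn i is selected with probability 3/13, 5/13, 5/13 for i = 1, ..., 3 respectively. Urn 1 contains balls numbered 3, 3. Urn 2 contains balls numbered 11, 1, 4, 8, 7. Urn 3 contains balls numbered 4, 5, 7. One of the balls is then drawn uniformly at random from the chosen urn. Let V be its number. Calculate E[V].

200/39

E[V | urn 1] = (3+3)/2 = 3.
E[V | urn 2] = (11+1+4+8+7)/5 = 31/5.
E[V | urn 3] = (4+5+7)/3 = 16/3.
E[V] = (3/13)·(3) + (5/13)·(31/5) + (5/13)·(16/3) = 200/39.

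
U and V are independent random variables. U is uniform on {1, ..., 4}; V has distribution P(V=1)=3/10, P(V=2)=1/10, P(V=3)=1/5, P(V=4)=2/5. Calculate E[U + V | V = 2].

9/2

P(V = 2) = 1/10.
Summing (U+V)·P(x,y) over outcomes with V = 2 gives 9/20.
E[U + V | V = 2] = (9/20) / (1/10) = 9/2.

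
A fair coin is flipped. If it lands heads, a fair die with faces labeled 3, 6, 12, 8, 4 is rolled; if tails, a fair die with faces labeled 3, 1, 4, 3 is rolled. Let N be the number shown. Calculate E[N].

187/40

E[N | heads] = (3+6+12+8+4)/5 = 33/5.
E[N | tails] = (3+1+4+3)/4 = 11/4.
E[N] = (1/2)·(33/5) + (1/2)·(11/4) = 187/40.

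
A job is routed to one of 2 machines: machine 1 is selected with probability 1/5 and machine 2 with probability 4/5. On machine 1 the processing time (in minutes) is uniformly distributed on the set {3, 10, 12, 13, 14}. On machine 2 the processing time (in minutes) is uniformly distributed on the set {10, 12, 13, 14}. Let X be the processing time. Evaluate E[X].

297/25

E[X | machine 1] = (3+10+12+13+14)/5 = 52/5.
E[X | machine 2] = (10+12+13+14)/4 = 49/4.
By the law of total expectation,
E[X] = (1/5)·(52/5) + (4/5)·(49/4) = 297/25.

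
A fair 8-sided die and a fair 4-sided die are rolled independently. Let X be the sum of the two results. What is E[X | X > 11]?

P(X > 11) = 1/32.
Σ over the event: 12·1/32 = 3/8.
E[X | X > 11] = (3/8) / (1/32) = 12.

12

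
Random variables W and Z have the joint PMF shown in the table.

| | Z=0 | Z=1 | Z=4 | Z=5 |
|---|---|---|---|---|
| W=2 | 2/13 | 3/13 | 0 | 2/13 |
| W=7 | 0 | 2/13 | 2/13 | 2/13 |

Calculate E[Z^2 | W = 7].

P(W = 7) = 6/13.
Σ Z^2·P over the event = 1·(2/13) + 16·(2/13) + 25·(2/13) = 84/13.
E[Z^2 | W = 7] = (84/13) / (6/13) = 14.

14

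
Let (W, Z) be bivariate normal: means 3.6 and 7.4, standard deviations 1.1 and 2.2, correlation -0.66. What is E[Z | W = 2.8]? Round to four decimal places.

8.4560

The regression of Z on W has slope ρ·σ_Z/σ_W and passes through (μ_W, μ_Z).
E[Z | W=2.8] = 7.4 + (-0.66)·(2.2/1.1)·(2.8 − (3.6)) = 7.4 + (-1.32)·(-0.8) = 8.4560.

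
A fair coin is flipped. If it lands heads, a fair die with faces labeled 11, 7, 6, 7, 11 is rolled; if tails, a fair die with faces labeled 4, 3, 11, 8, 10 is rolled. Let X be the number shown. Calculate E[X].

39/5

E[X | heads] = (11+7+6+7+11)/5 = 42/5.
E[X | tails] = (4+3+11+8+10)/5 = 36/5.
By the law of total expectation,
E[X] = (1/2)·(42/5) + (1/2)·(36/5) = 39/5.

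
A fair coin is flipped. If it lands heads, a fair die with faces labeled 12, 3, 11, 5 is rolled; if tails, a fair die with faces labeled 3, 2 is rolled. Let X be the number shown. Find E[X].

41/8

E[X | heads] = (12+3+11+5)/4 = 31/4.
E[X | tails] = (3+2)/2 = 5/2.
E[X] = (1/2)·(31/4) + (1/2)·(5/2) = 41/8.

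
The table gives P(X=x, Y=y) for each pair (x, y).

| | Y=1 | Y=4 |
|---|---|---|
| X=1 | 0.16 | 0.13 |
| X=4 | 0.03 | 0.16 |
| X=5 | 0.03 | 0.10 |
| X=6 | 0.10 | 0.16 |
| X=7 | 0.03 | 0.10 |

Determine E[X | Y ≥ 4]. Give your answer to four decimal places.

4.5077

P(Y ≥ 4) = 0.65.
Σ X·P over the event = 1·(0.13) + 4·(0.16) + 5·(0.10) + 6·(0.16) + 7·(0.10) = 2.93.
E[X | Y ≥ 4] = (2.93) / (0.65) = 4.5077.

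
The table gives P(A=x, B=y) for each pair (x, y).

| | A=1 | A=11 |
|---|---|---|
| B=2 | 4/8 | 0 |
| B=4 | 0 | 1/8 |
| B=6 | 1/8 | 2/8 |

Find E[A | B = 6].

23/3

P(B = 6) = 3/8.
Σ A·P over the event = 1·(1/8) + 11·(2/8) = 23/8.
E[A | B = 6] = (23/8) / (3/8) = 23/3.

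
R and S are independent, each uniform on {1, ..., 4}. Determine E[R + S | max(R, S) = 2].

Outcomes with max(R, S) = 2: (1,2), (2,1), (2,2), each with probability 1/16.
E[R + S | max(R, S) = 2] = (3 + 3 + 4) / 3 = 10/3.

10/3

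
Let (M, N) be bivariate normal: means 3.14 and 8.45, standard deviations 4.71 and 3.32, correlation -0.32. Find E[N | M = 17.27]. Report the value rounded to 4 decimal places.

For a bivariate normal, E[N | M=x] = μ_N + ρ·(σ_N/σ_M)·(x − μ_M).
E[N | M=17.27] = 8.45 + (-0.32)·(3.32/4.71)·(17.27 − (3.14)) = 8.45 + (-0.22556)·(14.13) = 5.2628.

5.2628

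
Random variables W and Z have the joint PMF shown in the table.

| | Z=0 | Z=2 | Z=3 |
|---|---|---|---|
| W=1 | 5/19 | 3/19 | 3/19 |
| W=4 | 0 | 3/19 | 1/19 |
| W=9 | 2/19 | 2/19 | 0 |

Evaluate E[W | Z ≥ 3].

P(Z ≥ 3) = 4/19.
Summing W·P(W=x,Z=y) over the conditioning event gives 7/19.
E[W | Z ≥ 3] = (7/19) / (4/19) = 7/4.

7/4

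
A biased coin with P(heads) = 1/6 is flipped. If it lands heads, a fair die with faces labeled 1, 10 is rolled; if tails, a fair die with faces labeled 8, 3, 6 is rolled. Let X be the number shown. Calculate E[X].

E[X | heads] = (1+10)/2 = 11/2.
E[X | tails] = (8+3+6)/3 = 17/3.
E[X] = (1/6)·(11/2) + (5/6)·(17/3) = 203/36.

203/36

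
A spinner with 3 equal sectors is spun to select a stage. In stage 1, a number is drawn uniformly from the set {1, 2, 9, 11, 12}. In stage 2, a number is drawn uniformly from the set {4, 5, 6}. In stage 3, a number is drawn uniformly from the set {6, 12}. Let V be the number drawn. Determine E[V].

E[V | stage 1] = (1+2+9+11+12)/5 = 7.
E[V | stage 2] = (4+5+6)/3 = 5.
E[V | stage 3] = (6+12)/2 = 9.
E[V] = (1/3)·(7) + (1/3)·(5) + (1/3)·(9) = 7.

7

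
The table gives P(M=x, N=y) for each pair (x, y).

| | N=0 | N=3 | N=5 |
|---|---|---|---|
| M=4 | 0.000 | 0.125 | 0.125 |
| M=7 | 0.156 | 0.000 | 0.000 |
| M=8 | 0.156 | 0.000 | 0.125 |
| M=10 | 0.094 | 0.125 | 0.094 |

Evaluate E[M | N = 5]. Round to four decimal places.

P(N = 5) = 0.344.
Σ M·P over the event = 4·(0.125) + 8·(0.125) + 10·(0.094) = 2.440.
E[M | N = 5] = (2.440) / (0.344) = 7.0930.

7.0930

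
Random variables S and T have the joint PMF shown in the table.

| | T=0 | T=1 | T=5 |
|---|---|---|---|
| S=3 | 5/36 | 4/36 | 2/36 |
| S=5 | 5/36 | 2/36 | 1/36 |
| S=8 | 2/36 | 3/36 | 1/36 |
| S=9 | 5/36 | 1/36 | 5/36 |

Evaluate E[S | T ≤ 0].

101/17

P(T ≤ 0) = 17/36.
Σ S·P over the event = 3·(5/36) + 5·(5/36) + 8·(2/36) + 9·(5/36) = 101/36.
E[S | T ≤ 0] = (101/36) / (17/36) = 101/17.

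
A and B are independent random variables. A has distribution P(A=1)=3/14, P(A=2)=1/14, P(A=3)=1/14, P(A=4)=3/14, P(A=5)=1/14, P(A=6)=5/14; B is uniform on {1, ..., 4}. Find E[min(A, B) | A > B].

41/18

P(A > B) = 9/14.
Summing min(A,B)·P(x,y) over outcomes with A > B gives 41/28.
E[min(A, B) | A > B] = (41/28) / (9/14) = 41/18.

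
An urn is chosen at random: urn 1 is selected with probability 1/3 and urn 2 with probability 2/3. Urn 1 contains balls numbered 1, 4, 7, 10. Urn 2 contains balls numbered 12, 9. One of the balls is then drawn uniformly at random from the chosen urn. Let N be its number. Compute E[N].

53/6

E[N | urn 1] = (1+4+7+10)/4 = 11/2.
E[N | urn 2] = (12+9)/2 = 21/2.
E[N] = (1/3)·(11/2) + (2/3)·(21/2) = 53/6.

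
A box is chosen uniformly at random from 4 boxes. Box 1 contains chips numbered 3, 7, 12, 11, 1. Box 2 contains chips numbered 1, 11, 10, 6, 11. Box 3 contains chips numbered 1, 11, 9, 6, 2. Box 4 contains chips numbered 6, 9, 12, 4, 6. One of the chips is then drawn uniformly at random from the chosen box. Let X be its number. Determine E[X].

139/20

E[X | box 1] = (3+7+12+11+1)/5 = 34/5.
E[X | box 2] = (1+11+10+6+11)/5 = 39/5.
E[X | box 3] = (1+11+9+6+2)/5 = 29/5.
E[X | box 4] = (6+9+12+4+6)/5 = 37/5.
By the law of total expectation,
E[X] = (1/4)·(34/5) + (1/4)·(39/5) + (1/4)·(29/5) + (1/4)·(37/5) = 139/20.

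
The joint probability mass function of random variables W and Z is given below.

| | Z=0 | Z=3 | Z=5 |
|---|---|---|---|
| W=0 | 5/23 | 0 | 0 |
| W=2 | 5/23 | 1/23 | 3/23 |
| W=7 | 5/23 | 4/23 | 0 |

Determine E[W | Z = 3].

6

P(Z = 3) = 5/23.
Σ W·P over the event = 2·(1/23) + 7·(4/23) = 30/23.
E[W | Z = 3] = (30/23) / (5/23) = 6.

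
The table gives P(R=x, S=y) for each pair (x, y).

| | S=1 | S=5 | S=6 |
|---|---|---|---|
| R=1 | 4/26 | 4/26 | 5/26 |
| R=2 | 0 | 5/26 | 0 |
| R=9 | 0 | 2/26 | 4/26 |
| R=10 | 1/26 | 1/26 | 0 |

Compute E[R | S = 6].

41/9

P(S = 6) = 9/26.
Σ R·P over the event = 1·(5/26) + 9·(4/26) = 41/26.
E[R | S = 6] = (41/26) / (9/26) = 41/9.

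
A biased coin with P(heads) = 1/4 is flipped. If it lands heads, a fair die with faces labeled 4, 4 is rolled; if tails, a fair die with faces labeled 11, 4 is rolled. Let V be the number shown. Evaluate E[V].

E[V | heads] = (4+4)/2 = 4.
E[V | tails] = (11+4)/2 = 15/2.
By the law of total expectation,
E[V] = (1/4)·(4) + (3/4)·(15/2) = 53/8.

53/8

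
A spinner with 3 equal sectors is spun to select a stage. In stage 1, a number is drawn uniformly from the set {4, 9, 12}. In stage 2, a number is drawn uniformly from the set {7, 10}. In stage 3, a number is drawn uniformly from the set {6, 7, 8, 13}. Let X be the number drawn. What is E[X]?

76/9

E[X | stage 1] = (4+9+12)/3 = 25/3.
E[X | stage 2] = (7+10)/2 = 17/2.
E[X | stage 3] = (6+7+8+13)/4 = 17/2.
E[X] = (1/3)·(25/3) + (1/3)·(17/2) + (1/3)·(17/2) = 76/9.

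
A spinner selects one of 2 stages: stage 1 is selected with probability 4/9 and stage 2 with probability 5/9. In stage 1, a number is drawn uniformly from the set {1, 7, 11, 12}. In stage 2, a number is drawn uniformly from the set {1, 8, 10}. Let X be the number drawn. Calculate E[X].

E[X | stage 1] = (1+7+11+12)/4 = 31/4.
E[X | stage 2] = (1+8+10)/3 = 19/3.
By the law of total expectation,
E[X] = (4/9)·(31/4) + (5/9)·(19/3) = 188/27.

188/27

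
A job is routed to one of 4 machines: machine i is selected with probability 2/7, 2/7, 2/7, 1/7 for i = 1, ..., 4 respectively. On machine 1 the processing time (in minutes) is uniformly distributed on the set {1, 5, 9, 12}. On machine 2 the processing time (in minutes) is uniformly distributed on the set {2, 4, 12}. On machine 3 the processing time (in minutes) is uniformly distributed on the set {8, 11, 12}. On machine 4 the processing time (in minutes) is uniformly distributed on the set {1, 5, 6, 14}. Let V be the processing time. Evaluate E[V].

E[V | machine 1] = (1+5+9+12)/4 = 27/4.
E[V | machine 2] = (2+4+12)/3 = 6.
E[V | machine 3] = (8+11+12)/3 = 31/3.
E[V | machine 4] = (1+5+6+14)/4 = 13/2.
E[V] = (2/7)·(27/4) + (2/7)·(6) + (2/7)·(31/3) + (1/7)·(13/2) = 158/21.

158/21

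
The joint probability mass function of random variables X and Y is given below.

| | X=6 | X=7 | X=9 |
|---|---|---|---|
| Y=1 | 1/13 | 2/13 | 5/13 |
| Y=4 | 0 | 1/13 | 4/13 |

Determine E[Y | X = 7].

P(X = 7) = 3/13.
Σ Y·P over the event = 1·(2/13) + 4·(1/13) = 6/13.
E[Y | X = 7] = (6/13) / (3/13) = 2.

2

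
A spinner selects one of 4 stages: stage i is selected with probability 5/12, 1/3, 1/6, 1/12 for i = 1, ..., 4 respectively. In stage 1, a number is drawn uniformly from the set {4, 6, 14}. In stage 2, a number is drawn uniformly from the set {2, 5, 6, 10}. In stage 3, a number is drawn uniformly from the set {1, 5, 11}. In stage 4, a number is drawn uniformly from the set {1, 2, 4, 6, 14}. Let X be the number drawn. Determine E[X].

299/45

E[X | stage 1] = (4+6+14)/3 = 8.
E[X | stage 2] = (2+5+6+10)/4 = 23/4.
E[X | stage 3] = (1+5+11)/3 = 17/3.
E[X | stage 4] = (1+2+4+6+14)/5 = 27/5.
By the law of total expectation,
E[X] = (5/12)·(8) + (1/3)·(23/4) + (1/6)·(17/3) + (1/12)·(27/5) = 299/45.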